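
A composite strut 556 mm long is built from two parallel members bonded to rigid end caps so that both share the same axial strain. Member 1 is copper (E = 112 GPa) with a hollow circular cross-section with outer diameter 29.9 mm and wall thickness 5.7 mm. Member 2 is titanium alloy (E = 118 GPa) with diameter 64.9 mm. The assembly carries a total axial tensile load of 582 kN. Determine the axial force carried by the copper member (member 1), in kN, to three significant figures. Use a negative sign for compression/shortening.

64.4 kN

A_1 = 433.4 mm².
A_2 = 3308 mm².
Equal strain + equilibrium ⇒ each member carries load in proportion to AE: A₁E₁ = 48540000 N, A₂E₂ = 390400000 N, ΣAE = 438900000 N.
F₁ = P·A₁E₁/ΣAE = 582000·48540000/438900000 = 64360 N.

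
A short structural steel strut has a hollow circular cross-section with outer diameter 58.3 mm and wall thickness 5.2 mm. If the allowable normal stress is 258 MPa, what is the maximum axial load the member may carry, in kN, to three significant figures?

224 kN

A = 867.5 mm².
P_max = σ_allow · A = 258 · 867.5 = 223800 N = 223.8 kN.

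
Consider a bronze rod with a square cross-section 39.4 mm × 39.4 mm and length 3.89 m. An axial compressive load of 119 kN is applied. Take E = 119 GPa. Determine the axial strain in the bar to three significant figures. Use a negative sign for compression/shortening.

A = 1552 mm².
σ = N/A = -76.66 MPa; ε = σ/E = -76.66/119000 = -6.442e-04.

-6.44e-04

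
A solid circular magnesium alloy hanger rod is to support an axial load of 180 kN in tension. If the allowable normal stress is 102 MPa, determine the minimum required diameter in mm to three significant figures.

Required area A ≥ P/σ_allow = 180000/102 = 1765 mm².
For a solid circular section, d ≥ √(4A/π) = 47.4 mm.

47.4 mm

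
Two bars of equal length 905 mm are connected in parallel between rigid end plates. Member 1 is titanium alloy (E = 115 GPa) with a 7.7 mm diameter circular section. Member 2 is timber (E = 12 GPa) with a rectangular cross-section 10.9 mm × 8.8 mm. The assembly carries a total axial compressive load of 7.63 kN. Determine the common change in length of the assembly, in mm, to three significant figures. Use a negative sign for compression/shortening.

-1.06 mm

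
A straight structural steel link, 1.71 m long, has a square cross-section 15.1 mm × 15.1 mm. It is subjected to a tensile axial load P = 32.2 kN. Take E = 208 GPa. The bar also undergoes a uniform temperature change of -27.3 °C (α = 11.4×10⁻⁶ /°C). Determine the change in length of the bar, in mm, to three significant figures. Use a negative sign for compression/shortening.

0.629 mm

A = 228 mm².
δ_mech = NL/(AE) = 32200·1710/(228·208000) = 1.161 mm.
δ_thermal = αLΔT = 11.4e-6·1710·-27.3 = -0.5322 mm.
δ = δ_mech + δ_thermal = 0.6288 mm.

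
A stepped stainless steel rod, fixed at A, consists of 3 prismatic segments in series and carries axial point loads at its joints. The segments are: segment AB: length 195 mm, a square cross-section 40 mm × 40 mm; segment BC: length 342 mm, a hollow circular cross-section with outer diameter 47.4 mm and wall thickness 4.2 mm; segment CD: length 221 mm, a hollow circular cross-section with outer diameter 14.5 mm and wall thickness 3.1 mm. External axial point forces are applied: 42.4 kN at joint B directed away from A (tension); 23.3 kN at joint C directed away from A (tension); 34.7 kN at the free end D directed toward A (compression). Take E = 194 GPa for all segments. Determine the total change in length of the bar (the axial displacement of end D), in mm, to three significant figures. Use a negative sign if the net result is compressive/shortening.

-0.372 mm

Internal axial forces (sectioning from the free end, tension +): N_CD = -34.7 kN, N_BC = -11.4 kN, N_AB = 31 kN.
A_AB = 1600 mm².
A_BC = 570 mm².
A_CD = 111 mm².
δ_AB = 31000·195/(1600·194000) = 0.01947 mm
δ_BC = -11400·342/(570·194000) = -0.03526 mm
δ_CD = -34700·221/(111·194000) = -0.356 mm
δ = Σδ_i = -0.3718 mm.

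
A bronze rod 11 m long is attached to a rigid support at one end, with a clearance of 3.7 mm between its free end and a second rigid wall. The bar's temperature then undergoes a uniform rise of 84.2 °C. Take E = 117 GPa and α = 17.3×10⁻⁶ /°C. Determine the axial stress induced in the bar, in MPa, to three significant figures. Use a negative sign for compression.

-131 MPa

Free thermal expansion αLΔT = 17.3e-6 · 11000 · 84.2 = 16.02 mm.
The walls engage after the gap closes; constrained expansion = 16.02 − 3.7 = 12.32 mm.
The walls impose strain ε = −(12.32)/11000 = -1.1203e-03; σ = Eε = 117000 · -1.1203e-03 = -131.1 MPa.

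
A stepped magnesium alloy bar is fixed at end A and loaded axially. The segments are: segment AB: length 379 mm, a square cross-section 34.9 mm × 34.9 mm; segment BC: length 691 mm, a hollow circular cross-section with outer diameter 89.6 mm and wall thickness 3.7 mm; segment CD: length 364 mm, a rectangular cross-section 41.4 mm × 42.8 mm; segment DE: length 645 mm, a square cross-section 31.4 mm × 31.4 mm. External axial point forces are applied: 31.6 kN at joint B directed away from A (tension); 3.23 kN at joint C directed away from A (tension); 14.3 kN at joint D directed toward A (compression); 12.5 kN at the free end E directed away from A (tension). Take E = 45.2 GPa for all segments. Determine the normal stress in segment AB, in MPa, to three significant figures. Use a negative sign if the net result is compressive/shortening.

Internal axial forces (sectioning from the free end, tension +): N_DE = 12.5 kN, N_CD = -1.8 kN, N_BC = 1.43 kN, N_AB = 33.03 kN.
A_AB = 1218 mm².
σ_AB = N_AB/A_AB = 33030/1218 = 27.12 MPa.

27.1 MPa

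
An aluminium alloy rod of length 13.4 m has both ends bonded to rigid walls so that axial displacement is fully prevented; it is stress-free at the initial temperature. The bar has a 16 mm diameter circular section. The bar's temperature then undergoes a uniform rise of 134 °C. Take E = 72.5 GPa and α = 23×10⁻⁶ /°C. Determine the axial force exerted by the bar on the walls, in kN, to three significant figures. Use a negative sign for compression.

Free thermal expansion αLΔT = 23e-6 · 13400 · 134 = 41.3 mm.
The walls impose strain ε = −(41.3)/13400 = -3.0820e-03; σ = Eε = 72500 · -3.0820e-03 = -223.4 MPa.
Wall reaction R = σ·A = -223.4·201.1 = -44930 N = -44.93 kN.

-44.9 kN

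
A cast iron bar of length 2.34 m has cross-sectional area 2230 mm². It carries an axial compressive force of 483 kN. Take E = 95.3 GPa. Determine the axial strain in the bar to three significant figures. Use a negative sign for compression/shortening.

-0.00227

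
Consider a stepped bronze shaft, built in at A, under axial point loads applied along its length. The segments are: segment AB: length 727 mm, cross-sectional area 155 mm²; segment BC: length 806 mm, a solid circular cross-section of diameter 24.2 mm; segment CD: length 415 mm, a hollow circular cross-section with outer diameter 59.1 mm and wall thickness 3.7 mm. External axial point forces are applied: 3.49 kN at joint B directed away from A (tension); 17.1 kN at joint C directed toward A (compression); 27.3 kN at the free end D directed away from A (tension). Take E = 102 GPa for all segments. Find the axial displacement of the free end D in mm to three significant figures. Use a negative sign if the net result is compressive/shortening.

Internal axial forces (sectioning from the free end, tension +): N_CD = 27.3 kN, N_BC = 10.2 kN, N_AB = 13.69 kN.
A_BC = 460 mm².
A_CD = 644 mm².
δ_AB = 13690·727/(155·102000) = 0.6295 mm
δ_BC = 10200·806/(460·102000) = 0.1752 mm
δ_CD = 27300·415/(644·102000) = 0.1725 mm
δ = Σδ_i = 0.9772 mm.

0.977 mm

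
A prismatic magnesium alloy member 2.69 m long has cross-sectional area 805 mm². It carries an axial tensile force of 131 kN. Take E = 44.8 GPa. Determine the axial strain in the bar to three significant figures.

σ = N/A = 162.7 MPa; ε = σ/E = 162.7/44800 = 3.632e-03.

0.00363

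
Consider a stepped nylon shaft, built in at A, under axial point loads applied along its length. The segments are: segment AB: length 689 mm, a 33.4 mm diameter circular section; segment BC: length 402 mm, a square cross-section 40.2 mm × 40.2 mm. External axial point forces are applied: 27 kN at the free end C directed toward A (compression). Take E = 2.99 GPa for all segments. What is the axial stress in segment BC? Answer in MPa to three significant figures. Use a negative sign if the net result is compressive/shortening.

Internal axial forces (sectioning from the free end, tension +): N_BC = -27 kN, N_AB = -27 kN.
A_BC = 1616 mm².
σ_BC = N_BC/A_BC = -27000/1616 = -16.71 MPa.

-16.7 MPa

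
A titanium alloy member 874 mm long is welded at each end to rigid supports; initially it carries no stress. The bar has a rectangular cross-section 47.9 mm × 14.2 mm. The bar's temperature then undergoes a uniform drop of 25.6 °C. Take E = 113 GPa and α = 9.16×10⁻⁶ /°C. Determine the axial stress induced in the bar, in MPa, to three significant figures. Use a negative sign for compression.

Free thermal expansion αLΔT = 9.16e-6 · 874 · -25.6 = -0.2049 mm.
The walls impose strain ε = −(-0.2049)/874 = 2.3450e-04; σ = Eε = 113000 · 2.3450e-04 = 26.5 MPa.

26.5 MPa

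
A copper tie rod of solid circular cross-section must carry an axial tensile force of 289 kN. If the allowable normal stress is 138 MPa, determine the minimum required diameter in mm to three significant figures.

51.6 mm

Required area A ≥ P/σ_allow = 289000/138 = 2094 mm².
For a solid circular section, d ≥ √(4A/π) = 51.64 mm.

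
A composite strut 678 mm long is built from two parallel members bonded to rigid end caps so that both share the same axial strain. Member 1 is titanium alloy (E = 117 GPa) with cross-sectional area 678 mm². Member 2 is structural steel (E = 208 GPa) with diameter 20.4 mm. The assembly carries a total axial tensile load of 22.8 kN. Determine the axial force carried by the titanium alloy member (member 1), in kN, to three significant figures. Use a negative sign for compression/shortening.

12.3 kN

A_2 = 326.9 mm².
Equal strain + equilibrium ⇒ each member carries load in proportion to AE: A₁E₁ = 79330000 N, A₂E₂ = 67990000 N, ΣAE = 147300000 N.
F₁ = P·A₁E₁/ΣAE = 22800·79330000/147300000 = 12280 N.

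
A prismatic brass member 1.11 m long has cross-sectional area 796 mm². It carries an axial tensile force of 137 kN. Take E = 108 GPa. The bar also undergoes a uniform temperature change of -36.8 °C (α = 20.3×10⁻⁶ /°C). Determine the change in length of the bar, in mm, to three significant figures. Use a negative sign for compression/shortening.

0.940 mm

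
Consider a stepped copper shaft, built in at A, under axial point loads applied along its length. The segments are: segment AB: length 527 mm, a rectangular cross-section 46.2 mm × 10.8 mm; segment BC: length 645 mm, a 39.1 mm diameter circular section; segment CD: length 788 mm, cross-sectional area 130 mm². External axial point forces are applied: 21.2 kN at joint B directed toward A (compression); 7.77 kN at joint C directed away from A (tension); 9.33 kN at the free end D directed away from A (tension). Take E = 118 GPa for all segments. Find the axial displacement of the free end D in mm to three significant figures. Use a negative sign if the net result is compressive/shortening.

0.520 mm

Internal axial forces (sectioning from the free end, tension +): N_CD = 9.33 kN, N_BC = 17.1 kN, N_AB = -4.1 kN.
A_AB = 499 mm².
A_BC = 1201 mm².
δ_AB = -4100·527/(499·118000) = -0.0367 mm
δ_BC = 17100·645/(1201·118000) = 0.07784 mm
δ_CD = 9330·788/(130·118000) = 0.4793 mm
δ = Σδ_i = 0.5204 mm.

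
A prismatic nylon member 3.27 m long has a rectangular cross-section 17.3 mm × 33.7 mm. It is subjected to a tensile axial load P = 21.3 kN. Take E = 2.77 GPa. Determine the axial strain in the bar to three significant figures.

0.0132

A = 583 mm².
σ = N/A = 36.53 MPa; ε = σ/E = 36.53/2770 = 1.319e-02.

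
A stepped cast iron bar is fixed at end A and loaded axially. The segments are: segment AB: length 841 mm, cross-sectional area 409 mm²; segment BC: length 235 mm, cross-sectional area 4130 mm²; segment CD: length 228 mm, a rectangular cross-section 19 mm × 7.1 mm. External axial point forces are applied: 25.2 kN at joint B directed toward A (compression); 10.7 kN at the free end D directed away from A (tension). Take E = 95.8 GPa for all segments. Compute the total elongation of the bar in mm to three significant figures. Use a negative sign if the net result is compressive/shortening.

-0.116 mm

Internal axial forces (sectioning from the free end, tension +): N_CD = 10.7 kN, N_BC = 10.7 kN, N_AB = -14.5 kN.
A_CD = 134.9 mm².
δ_AB = -14500·841/(409·95800) = -0.3112 mm
δ_BC = 10700·235/(4130·95800) = 0.006355 mm
δ_CD = 10700·228/(134.9·95800) = 0.1888 mm
δ = Σδ_i = -0.1161 mm.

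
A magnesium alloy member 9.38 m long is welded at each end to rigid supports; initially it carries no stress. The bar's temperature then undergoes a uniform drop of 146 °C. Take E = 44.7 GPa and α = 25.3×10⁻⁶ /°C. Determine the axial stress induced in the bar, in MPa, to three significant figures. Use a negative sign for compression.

Free thermal expansion αLΔT = 25.3e-6 · 9380 · -146 = -34.65 mm.
The walls impose strain ε = −(-34.65)/9380 = 3.6938e-03; σ = Eε = 44700 · 3.6938e-03 = 165.1 MPa.

165 MPa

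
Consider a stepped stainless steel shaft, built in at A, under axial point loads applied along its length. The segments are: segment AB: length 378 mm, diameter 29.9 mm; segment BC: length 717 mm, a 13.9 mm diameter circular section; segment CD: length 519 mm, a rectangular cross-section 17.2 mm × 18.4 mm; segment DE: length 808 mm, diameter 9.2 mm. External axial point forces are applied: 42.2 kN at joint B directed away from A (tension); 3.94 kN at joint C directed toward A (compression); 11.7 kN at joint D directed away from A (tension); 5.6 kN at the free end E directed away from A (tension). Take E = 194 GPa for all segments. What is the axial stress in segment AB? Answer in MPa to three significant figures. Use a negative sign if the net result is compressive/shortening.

79.1 MPa

Internal axial forces (sectioning from the free end, tension +): N_DE = 5.6 kN, N_CD = 17.3 kN, N_BC = 13.36 kN, N_AB = 55.56 kN.
A_AB = 702.2 mm².
σ_AB = N_AB/A_AB = 55560/702.2 = 79.13 MPa.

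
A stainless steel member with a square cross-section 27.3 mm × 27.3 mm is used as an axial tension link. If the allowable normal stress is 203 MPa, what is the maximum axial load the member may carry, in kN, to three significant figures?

A = 745.3 mm².
P_max = σ_allow · A = 203 · 745.3 = 151300 N = 151.3 kN.

151 kN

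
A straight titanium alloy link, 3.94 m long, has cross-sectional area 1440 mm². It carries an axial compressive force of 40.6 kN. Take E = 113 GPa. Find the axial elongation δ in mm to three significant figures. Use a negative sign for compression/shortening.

-0.983 mm

δ_mech = NL/(AE) = -40600·3940/(1440·113000) = -0.9831 mm.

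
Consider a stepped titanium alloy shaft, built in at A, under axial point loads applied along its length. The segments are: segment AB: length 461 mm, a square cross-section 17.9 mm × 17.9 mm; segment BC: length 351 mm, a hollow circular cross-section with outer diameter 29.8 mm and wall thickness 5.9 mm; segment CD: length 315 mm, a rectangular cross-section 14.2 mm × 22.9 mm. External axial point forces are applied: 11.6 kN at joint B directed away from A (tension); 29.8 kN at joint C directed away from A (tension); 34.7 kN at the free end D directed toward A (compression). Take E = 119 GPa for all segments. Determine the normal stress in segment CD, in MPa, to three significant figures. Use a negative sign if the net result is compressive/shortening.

-107 MPa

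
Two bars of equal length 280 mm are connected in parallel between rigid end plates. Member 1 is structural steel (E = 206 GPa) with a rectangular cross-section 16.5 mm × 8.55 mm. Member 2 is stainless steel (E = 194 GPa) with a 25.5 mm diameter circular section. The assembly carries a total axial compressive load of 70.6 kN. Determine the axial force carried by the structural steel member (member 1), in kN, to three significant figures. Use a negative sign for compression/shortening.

-16.0 kN

A_1 = 141.1 mm².
A_2 = 510.7 mm².
Equal strain + equilibrium ⇒ each member carries load in proportion to AE: A₁E₁ = 29060000 N, A₂E₂ = 99080000 N, ΣAE = 128100000 N.
F₁ = P·A₁E₁/ΣAE = -70600·29060000/128100000 = -16010 N.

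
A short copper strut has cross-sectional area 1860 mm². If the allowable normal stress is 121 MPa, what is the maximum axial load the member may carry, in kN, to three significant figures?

225 kN

P_max = σ_allow · A = 121 · 1860 = 225100 N = 225.1 kN.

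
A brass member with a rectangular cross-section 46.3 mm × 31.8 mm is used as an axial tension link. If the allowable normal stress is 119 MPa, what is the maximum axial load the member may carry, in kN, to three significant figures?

175 kN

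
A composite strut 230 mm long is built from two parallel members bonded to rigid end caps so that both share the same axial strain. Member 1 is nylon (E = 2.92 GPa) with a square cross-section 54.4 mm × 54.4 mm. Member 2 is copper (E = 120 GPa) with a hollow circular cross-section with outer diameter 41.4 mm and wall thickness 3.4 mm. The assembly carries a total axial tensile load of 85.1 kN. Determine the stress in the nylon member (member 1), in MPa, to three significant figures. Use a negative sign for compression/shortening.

4.33 MPa

A_1 = 2959 mm².
A_2 = 405.9 mm².
Equal strain + equilibrium ⇒ each member carries load in proportion to AE: A₁E₁ = 8641000 N, A₂E₂ = 48710000 N, ΣAE = 57350000 N.
σ₁ = P·E₁/ΣAE = 85100·2920/57350000 = 4.333 MPa.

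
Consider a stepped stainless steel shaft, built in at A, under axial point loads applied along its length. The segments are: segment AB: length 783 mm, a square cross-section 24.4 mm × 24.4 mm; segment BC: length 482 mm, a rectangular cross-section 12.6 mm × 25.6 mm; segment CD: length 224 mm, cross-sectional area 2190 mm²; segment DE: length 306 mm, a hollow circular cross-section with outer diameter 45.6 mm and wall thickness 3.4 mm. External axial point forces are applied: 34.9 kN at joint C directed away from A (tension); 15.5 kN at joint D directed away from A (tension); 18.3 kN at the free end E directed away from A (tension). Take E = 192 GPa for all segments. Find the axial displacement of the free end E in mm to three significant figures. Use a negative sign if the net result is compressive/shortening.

Internal axial forces (sectioning from the free end, tension +): N_DE = 18.3 kN, N_CD = 33.8 kN, N_BC = 68.7 kN, N_AB = 68.7 kN.
A_AB = 595.4 mm².
A_BC = 322.6 mm².
A_DE = 450.8 mm².
δ_AB = 68700·783/(595.4·192000) = 0.4706 mm
δ_BC = 68700·482/(322.6·192000) = 0.5347 mm
δ_CD = 33800·224/(2190·192000) = 0.01801 mm
δ_DE = 18300·306/(450.8·192000) = 0.0647 mm
δ = Σδ_i = 1.088 mm.

1.09 mm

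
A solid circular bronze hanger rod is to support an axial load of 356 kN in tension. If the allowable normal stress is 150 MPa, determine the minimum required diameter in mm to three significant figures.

Required area A ≥ P/σ_allow = 356000/150 = 2373 mm².
For a solid circular section, d ≥ √(4A/π) = 54.97 mm.

55.0 mm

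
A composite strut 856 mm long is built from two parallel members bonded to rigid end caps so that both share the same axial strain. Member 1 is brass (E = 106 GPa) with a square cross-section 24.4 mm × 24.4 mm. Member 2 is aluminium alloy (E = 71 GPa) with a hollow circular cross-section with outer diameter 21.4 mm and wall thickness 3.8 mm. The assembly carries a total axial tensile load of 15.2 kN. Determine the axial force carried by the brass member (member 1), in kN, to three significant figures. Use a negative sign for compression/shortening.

12.3 kN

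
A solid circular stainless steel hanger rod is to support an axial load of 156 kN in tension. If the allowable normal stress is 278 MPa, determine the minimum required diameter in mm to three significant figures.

Required area A ≥ P/σ_allow = 156000/278 = 561.2 mm².
For a solid circular section, d ≥ √(4A/π) = 26.73 mm.

26.7 mm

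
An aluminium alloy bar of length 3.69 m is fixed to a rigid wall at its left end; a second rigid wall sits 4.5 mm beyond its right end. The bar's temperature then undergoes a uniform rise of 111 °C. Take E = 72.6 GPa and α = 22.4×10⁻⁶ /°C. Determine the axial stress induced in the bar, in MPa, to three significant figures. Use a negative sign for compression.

Free thermal expansion αLΔT = 22.4e-6 · 3690 · 111 = 9.175 mm.
The walls engage after the gap closes; constrained expansion = 9.175 − 4.5 = 4.675 mm.
The walls impose strain ε = −(4.675)/3690 = -1.2669e-03; σ = Eε = 72600 · -1.2669e-03 = -91.98 MPa.

-92.0 MPa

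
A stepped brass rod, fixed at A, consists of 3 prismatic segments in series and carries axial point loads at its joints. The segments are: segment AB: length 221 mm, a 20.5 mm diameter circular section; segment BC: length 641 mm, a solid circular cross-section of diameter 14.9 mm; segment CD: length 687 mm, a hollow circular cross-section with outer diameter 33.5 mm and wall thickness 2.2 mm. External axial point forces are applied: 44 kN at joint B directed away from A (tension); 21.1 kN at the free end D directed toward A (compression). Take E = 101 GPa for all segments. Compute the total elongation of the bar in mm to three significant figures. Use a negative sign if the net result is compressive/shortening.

-1.28 mm

Internal axial forces (sectioning from the free end, tension +): N_CD = -21.1 kN, N_BC = -21.1 kN, N_AB = 22.9 kN.
A_AB = 330.1 mm².
A_BC = 174.4 mm².
A_CD = 216.3 mm².
δ_AB = 22900·221/(330.1·101000) = 0.1518 mm
δ_BC = -21100·641/(174.4·101000) = -0.768 mm
δ_CD = -21100·687/(216.3·101000) = -0.6634 mm
δ = Σδ_i = -1.28 mm.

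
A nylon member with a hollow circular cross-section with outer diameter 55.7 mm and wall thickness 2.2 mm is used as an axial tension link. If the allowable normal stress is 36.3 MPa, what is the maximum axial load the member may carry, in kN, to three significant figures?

A = 369.8 mm².
P_max = σ_allow · A = 36.3 · 369.8 = 13420 N = 13.42 kN.

13.4 kN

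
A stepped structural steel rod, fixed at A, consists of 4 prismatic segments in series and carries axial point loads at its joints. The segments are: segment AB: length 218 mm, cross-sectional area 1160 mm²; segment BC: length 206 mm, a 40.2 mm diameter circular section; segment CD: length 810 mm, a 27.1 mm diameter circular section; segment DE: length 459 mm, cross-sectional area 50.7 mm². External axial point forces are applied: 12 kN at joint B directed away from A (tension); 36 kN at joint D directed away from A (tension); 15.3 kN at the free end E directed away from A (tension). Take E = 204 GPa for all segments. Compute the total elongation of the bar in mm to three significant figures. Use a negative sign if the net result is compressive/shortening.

Internal axial forces (sectioning from the free end, tension +): N_DE = 15.3 kN, N_CD = 51.3 kN, N_BC = 51.3 kN, N_AB = 63.3 kN.
A_BC = 1269 mm².
A_CD = 576.8 mm².
δ_AB = 63300·218/(1160·204000) = 0.05831 mm
δ_BC = 51300·206/(1269·204000) = 0.04081 mm
δ_CD = 51300·810/(576.8·204000) = 0.3531 mm
δ_DE = 15300·459/(50.7·204000) = 0.679 mm
δ = Σδ_i = 1.131 mm.

1.13 mm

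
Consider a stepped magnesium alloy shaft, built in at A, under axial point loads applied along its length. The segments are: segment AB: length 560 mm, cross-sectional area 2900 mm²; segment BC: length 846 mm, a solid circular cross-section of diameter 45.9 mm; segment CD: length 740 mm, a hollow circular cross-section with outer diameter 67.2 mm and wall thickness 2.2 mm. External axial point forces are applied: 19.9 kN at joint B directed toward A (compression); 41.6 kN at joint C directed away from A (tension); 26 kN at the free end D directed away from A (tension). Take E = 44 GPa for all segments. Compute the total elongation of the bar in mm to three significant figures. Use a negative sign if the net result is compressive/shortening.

1.97 mm

Internal axial forces (sectioning from the free end, tension +): N_CD = 26 kN, N_BC = 67.6 kN, N_AB = 47.7 kN.
A_BC = 1655 mm².
A_CD = 449.2 mm².
δ_AB = 47700·560/(2900·44000) = 0.2093 mm
δ_BC = 67600·846/(1655·44000) = 0.7855 mm
δ_CD = 26000·740/(449.2·44000) = 0.9733 mm
δ = Σδ_i = 1.968 mm.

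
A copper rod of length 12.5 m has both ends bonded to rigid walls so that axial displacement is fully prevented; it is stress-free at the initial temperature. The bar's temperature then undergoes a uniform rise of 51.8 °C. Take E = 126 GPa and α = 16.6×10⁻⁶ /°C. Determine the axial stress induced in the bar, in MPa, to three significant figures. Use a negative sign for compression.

Free thermal expansion αLΔT = 16.6e-6 · 12500 · 51.8 = 10.75 mm.
The walls impose strain ε = −(10.75)/12500 = -8.5988e-04; σ = Eε = 126000 · -8.5988e-04 = -108.3 MPa.

-108 MPa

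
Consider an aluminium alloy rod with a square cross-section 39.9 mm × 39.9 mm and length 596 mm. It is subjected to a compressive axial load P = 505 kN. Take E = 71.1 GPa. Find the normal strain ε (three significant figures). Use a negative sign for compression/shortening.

A = 1592 mm².
σ = N/A = -317.2 MPa; ε = σ/E = -317.2/71100 = -4.461e-03.

-0.00446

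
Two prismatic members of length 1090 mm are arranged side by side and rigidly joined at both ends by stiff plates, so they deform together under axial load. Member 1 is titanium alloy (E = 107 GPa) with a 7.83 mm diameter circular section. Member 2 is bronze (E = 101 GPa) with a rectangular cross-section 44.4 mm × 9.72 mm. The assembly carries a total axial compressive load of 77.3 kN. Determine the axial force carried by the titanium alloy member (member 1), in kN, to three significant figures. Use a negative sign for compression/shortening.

A_1 = 48.15 mm².
A_2 = 431.6 mm².
Equal strain + equilibrium ⇒ each member carries load in proportion to AE: A₁E₁ = 5152000 N, A₂E₂ = 43590000 N, ΣAE = 48740000 N.
F₁ = P·A₁E₁/ΣAE = -77300·5152000/48740000 = -8171 N.

-8.17 kN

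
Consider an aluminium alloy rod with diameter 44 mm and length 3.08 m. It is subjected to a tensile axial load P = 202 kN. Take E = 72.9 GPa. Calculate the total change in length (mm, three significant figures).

5.61 mm

A = 1521 mm².
δ_mech = NL/(AE) = 202000·3080/(1521·72900) = 5.613 mm.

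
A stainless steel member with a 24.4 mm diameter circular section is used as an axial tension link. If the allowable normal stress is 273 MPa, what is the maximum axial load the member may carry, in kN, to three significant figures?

128 kN

A = 467.6 mm².
P_max = σ_allow · A = 273 · 467.6 = 127700 N = 127.7 kN.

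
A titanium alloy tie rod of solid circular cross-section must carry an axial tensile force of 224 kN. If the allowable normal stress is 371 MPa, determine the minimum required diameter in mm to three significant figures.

27.7 mm

Required area A ≥ P/σ_allow = 224000/371 = 603.8 mm².
For a solid circular section, d ≥ √(4A/π) = 27.73 mm.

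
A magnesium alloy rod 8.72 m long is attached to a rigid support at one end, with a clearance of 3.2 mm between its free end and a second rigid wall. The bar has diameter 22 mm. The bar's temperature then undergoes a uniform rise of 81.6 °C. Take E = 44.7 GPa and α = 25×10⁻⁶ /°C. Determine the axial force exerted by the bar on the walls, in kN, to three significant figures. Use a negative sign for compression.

Free thermal expansion αLΔT = 25e-6 · 8720 · 81.6 = 17.79 mm.
The walls engage after the gap closes; constrained expansion = 17.79 − 3.2 = 14.59 mm.
The walls impose strain ε = −(14.59)/8720 = -1.6730e-03; σ = Eε = 44700 · -1.6730e-03 = -74.78 MPa.
Wall reaction R = σ·A = -74.78·380.1 = -28430 N = -28.43 kN.

-28.4 kN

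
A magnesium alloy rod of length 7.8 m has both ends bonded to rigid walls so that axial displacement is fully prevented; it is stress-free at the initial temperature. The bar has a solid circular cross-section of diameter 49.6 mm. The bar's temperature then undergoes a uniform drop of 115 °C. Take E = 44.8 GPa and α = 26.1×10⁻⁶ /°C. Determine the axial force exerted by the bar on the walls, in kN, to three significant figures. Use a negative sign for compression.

260 kN

Free thermal expansion αLΔT = 26.1e-6 · 7800 · -115 = -23.41 mm.
The walls impose strain ε = −(-23.41)/7800 = 3.0015e-03; σ = Eε = 44800 · 3.0015e-03 = 134.5 MPa.
Wall reaction R = σ·A = 134.5·1932 = 259800 N = 259.8 kN.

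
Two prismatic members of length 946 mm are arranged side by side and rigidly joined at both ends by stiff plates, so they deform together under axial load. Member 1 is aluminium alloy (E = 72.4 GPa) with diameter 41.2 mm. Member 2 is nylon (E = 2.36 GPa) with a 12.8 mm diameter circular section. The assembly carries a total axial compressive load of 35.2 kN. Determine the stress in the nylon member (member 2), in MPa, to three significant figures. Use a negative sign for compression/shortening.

A_1 = 1333 mm².
A_2 = 128.7 mm².
Equal strain + equilibrium ⇒ each member carries load in proportion to AE: A₁E₁ = 96520000 N, A₂E₂ = 303700 N, ΣAE = 96820000 N.
σ₂ = P·E₂/ΣAE = -35200·2360/96820000 = -0.858 MPa.

-0.858 MPa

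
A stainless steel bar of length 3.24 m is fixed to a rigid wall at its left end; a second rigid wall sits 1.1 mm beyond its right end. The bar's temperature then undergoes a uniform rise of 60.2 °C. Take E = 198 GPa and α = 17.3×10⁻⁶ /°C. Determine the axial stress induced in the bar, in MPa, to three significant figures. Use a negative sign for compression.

Free thermal expansion αLΔT = 17.3e-6 · 3240 · 60.2 = 3.374 mm.
The walls engage after the gap closes; constrained expansion = 3.374 − 1.1 = 2.274 mm.
The walls impose strain ε = −(2.274)/3240 = -7.0195e-04; σ = Eε = 198000 · -7.0195e-04 = -139 MPa.

-139 MPa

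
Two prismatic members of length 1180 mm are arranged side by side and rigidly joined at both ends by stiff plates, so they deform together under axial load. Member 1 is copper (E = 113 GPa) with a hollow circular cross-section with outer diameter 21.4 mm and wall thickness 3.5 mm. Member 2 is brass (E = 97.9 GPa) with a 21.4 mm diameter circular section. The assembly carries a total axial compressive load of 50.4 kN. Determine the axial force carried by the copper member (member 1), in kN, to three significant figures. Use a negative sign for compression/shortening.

-19.5 kN

A_1 = 196.8 mm².
A_2 = 359.7 mm².
Equal strain + equilibrium ⇒ each member carries load in proportion to AE: A₁E₁ = 22240000 N, A₂E₂ = 35210000 N, ΣAE = 57450000 N.
F₁ = P·A₁E₁/ΣAE = -50400·22240000/57450000 = -19510 N.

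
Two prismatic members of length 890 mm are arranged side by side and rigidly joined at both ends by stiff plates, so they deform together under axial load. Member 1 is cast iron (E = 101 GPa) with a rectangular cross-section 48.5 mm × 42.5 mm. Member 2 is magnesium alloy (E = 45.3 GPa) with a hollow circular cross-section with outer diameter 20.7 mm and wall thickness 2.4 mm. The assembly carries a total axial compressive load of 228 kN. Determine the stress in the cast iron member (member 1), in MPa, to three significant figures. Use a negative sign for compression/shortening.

A_1 = 2061 mm².
A_2 = 138 mm².
Equal strain + equilibrium ⇒ each member carries load in proportion to AE: A₁E₁ = 208200000 N, A₂E₂ = 6250000 N, ΣAE = 214400000 N.
σ₁ = P·E₁/ΣAE = -228000·101000/214400000 = -107.4 MPa.

-107 MPa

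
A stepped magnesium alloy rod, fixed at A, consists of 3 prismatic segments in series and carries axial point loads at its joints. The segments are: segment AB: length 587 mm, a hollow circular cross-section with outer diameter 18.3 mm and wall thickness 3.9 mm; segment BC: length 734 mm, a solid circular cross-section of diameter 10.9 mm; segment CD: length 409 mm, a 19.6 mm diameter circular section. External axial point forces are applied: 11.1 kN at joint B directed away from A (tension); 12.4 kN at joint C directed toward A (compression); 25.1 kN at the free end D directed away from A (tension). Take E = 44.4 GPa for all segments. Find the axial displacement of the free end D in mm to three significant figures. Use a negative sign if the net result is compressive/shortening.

4.80 mm

Internal axial forces (sectioning from the free end, tension +): N_CD = 25.1 kN, N_BC = 12.7 kN, N_AB = 23.8 kN.
A_AB = 176.4 mm².
A_BC = 93.31 mm².
A_CD = 301.7 mm².
δ_AB = 23800·587/(176.4·44400) = 1.783 mm
δ_BC = 12700·734/(93.31·44400) = 2.25 mm
δ_CD = 25100·409/(301.7·44400) = 0.7663 mm
δ = Σδ_i = 4.8 mm.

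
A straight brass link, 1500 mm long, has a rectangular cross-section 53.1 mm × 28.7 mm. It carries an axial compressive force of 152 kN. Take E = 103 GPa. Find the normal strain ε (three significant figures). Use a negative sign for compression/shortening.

A = 1524 mm².
σ = N/A = -99.74 MPa; ε = σ/E = -99.74/103000 = -9.683e-04.

-9.68e-04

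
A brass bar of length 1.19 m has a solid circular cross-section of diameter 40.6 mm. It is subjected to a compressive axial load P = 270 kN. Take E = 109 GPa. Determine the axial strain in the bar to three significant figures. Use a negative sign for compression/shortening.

A = 1295 mm².
σ = N/A = -208.6 MPa; ε = σ/E = -208.6/109000 = -1.913e-03.

-0.00191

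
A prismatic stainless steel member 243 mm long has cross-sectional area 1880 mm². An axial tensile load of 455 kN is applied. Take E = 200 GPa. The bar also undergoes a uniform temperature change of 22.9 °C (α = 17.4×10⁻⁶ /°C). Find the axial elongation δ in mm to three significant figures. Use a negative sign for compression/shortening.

0.391 mm

δ_mech = NL/(AE) = 455000·243/(1880·200000) = 0.2941 mm.
δ_thermal = αLΔT = 17.4e-6·243·22.9 = 0.09683 mm.
δ = δ_mech + δ_thermal = 0.3909 mm.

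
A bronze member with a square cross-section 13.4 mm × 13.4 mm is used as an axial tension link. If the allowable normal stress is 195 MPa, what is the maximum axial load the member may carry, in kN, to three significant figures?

35.0 kN

A = 179.6 mm².
P_max = σ_allow · A = 195 · 179.6 = 35010 N = 35.01 kN.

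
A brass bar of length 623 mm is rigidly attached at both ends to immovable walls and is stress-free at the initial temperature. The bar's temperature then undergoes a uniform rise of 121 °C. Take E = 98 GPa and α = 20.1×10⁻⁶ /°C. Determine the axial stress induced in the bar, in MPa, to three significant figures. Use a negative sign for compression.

Free thermal expansion αLΔT = 20.1e-6 · 623 · 121 = 1.515 mm.
The walls impose strain ε = −(1.515)/623 = -2.4321e-03; σ = Eε = 98000 · -2.4321e-03 = -238.3 MPa.

-238 MPa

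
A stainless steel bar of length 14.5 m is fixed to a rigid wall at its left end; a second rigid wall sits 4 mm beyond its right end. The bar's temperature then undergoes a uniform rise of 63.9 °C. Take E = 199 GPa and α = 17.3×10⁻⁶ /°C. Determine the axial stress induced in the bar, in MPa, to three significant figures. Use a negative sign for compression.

-165 MPa

Free thermal expansion αLΔT = 17.3e-6 · 14500 · 63.9 = 16.03 mm.
The walls engage after the gap closes; constrained expansion = 16.03 − 4 = 12.03 mm.
The walls impose strain ε = −(12.03)/14500 = -8.2961e-04; σ = Eε = 199000 · -8.2961e-04 = -165.1 MPa.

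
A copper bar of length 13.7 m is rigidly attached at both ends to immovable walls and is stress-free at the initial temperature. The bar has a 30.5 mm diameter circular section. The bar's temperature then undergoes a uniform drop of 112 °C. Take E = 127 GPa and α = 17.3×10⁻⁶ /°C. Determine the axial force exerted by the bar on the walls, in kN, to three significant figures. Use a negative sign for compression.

180 kN

Free thermal expansion αLΔT = 17.3e-6 · 13700 · -112 = -26.55 mm.
The walls impose strain ε = −(-26.55)/13700 = 1.9376e-03; σ = Eε = 127000 · 1.9376e-03 = 246.1 MPa.
Wall reaction R = σ·A = 246.1·730.6 = 179800 N = 179.8 kN.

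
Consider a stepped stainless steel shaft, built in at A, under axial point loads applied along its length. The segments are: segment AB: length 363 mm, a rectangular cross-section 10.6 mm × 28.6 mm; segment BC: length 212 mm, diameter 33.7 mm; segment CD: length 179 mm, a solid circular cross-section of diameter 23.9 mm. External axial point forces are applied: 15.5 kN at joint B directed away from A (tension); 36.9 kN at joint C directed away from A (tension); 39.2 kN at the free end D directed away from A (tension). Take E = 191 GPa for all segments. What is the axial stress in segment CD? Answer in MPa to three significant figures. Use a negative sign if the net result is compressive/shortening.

87.4 MPa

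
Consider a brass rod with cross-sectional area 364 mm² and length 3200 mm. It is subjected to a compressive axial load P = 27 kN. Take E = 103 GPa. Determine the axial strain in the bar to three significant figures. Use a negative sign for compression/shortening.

σ = N/A = -74.18 MPa; ε = σ/E = -74.18/103000 = -7.202e-04.

-7.20e-04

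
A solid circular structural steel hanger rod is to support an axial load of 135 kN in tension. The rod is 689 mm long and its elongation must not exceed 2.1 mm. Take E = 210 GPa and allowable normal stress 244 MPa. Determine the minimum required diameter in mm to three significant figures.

Required area A ≥ P/σ_allow = 135000/244 = 553.3 mm².
For a solid circular section, d ≥ √(4A/π) = 26.54 mm.
Elongation limit: A ≥ PL/(Eδ_allow) = 135000·689/(210000·2.1) = 210.9 mm² ⇒ d ≥ 16.39 mm.
The stress limit governs.

26.5 mm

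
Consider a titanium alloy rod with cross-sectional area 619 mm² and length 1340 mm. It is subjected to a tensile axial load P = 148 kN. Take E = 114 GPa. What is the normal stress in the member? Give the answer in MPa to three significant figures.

σ = N/A = 148000/619 = 239.1 MPa.

239 MPa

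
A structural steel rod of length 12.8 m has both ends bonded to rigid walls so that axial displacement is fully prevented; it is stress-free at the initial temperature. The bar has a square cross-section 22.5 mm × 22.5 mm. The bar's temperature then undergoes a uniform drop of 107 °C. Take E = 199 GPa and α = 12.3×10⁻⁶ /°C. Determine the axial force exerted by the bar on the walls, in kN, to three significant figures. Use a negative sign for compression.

133 kN

Free thermal expansion αLΔT = 12.3e-6 · 12800 · -107 = -16.85 mm.
The walls impose strain ε = −(-16.85)/12800 = 1.3161e-03; σ = Eε = 199000 · 1.3161e-03 = 261.9 MPa.
Wall reaction R = σ·A = 261.9·506.2 = 132600 N = 132.6 kN.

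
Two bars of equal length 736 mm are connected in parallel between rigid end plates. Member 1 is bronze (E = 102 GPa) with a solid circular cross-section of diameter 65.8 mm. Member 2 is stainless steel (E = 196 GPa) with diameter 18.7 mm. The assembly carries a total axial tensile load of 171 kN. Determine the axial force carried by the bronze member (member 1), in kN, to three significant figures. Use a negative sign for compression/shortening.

148 kN

A_1 = 3400 mm².
A_2 = 274.6 mm².
Equal strain + equilibrium ⇒ each member carries load in proportion to AE: A₁E₁ = 346900000 N, A₂E₂ = 53830000 N, ΣAE = 400700000 N.
F₁ = P·A₁E₁/ΣAE = 171000·346900000/400700000 = 148000 N.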